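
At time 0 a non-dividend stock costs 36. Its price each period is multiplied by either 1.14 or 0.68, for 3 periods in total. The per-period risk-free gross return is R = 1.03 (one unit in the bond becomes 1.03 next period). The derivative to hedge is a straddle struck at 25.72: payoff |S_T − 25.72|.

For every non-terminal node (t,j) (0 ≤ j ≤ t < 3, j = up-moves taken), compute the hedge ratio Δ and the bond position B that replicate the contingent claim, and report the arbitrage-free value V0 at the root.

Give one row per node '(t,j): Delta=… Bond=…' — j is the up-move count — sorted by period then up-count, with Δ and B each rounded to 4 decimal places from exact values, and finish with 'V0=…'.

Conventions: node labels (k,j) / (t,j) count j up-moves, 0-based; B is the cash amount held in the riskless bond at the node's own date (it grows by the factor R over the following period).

(0,0): Delta=0.6708 Bond=-9.7154
(1,0): Delta=-0.2004 Bond=11.3214
(1,1): Delta=0.8341 Bond=-16.7101
(2,0): Delta=-1.0000 Bond=24.9709
(2,1): Delta=-0.0505 Bond=7.4780
(2,2): Delta=1.0000 Bond=-24.9709
V0=14.4339

No-arbitrage ⇒ martingale measure with p* = (R−d)/(u−d) = 0.7609.
Payoffs at expiry: V(3,0)=14.4004, V(3,1)=6.7431, V(3,2)=6.0942, V(3,3)=27.6156
(2,0): S=16.6464. Δ = (V_up−V_dn)/(S_up−S_dn) = (6.7431−14.4004)/(18.9769−11.3196) = -1.0000. V = [p*·6.7431 + (1−p*)·14.4004]/1.03 = 8.3245. B = V − Δ·S = 24.9709.
(2,1): S=27.9072. Δ = (V_up−V_dn)/(S_up−S_dn) = (6.0942−6.7431)/(31.8142−18.9769) = -0.0505. V = [p*·6.0942 + (1−p*)·6.7431]/1.03 = 6.0674. B = V − Δ·S = 7.4780.
(2,2): S=46.7856. Δ = (V_up−V_dn)/(S_up−S_dn) = (27.6156−6.0942)/(53.3356−31.8142) = 1.0000. V = [p*·27.6156 + (1−p*)·6.0942]/1.03 = 21.8147. B = V − Δ·S = -24.9709.
(1,0): S=24.4800. Δ = (V_up−V_dn)/(S_up−S_dn) = (6.0674−8.3245)/(27.9072−16.6464) = -0.2004. V = [p*·6.0674 + (1−p*)·8.3245]/1.03 = 6.4147. B = V − Δ·S = 11.3214.
(1,1): S=41.0400. Δ = (V_up−V_dn)/(S_up−S_dn) = (21.8147−6.0674)/(46.7856−27.9072) = 0.8341. V = [p*·21.8147 + (1−p*)·6.0674]/1.03 = 17.5234. B = V − Δ·S = -16.7101.
(0,0): S=36.0000. Δ = (V_up−V_dn)/(S_up−S_dn) = (17.5234−6.4147)/(41.0400−24.4800) = 0.6708. V = [p*·17.5234 + (1−p*)·6.4147]/1.03 = 14.4339. B = V − Δ·S = -9.7154.
Verification: the root portfolio costs Δ(0,0)·S0 + B(0,0) = 14.4339, matching V0.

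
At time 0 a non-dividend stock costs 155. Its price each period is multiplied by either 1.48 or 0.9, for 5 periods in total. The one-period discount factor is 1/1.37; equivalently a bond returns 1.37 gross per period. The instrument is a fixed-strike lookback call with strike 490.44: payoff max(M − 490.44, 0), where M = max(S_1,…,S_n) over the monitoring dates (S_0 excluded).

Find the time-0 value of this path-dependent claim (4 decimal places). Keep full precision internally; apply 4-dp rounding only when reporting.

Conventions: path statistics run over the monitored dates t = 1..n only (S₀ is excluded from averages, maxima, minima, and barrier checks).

Risk-neutral up-probability p* = (R−d)/(u−d) = (1.37−0.9)/(1.48−0.9) = 0.8103; the claim prices as the p*-weighted sum of path payoffs discounted by R^5.
Enumerate all 2^5 = 32 price paths (U = up ×1.48, D = down ×0.9); each path with k up-moves has probability p*^k·(1−p*)^(5−k).
DDDDD: M=139.5000, payoff=0.0000, prob=0.000245
UDDDD: M=229.4000, payoff=0.0000, prob=0.001048
DUDDD: M=206.4600, payoff=0.0000, prob=0.001048
UUDDD: M=339.5120, payoff=0.0000, prob=0.004480
DDUDD: M=185.8140, payoff=0.0000, prob=0.001048
UDUDD: M=305.5608, payoff=0.0000, prob=0.004480
DUUDD: M=305.5608, payoff=0.0000, prob=0.004480
UUUDD: M=502.4778, payoff=12.0378, prob=0.019140
DDDUD: M=167.2326, payoff=0.0000, prob=0.001048
UDDUD: M=275.0047, payoff=0.0000, prob=0.004480
DUDUD: M=275.0047, payoff=0.0000, prob=0.004480
UUDUD: M=452.2300, payoff=0.0000, prob=0.019140
DDUUD: M=275.0047, payoff=0.0000, prob=0.004480
UDUUD: M=452.2300, payoff=0.0000, prob=0.019140
DUUUD: M=452.2300, payoff=0.0000, prob=0.019140
UUUUD: M=743.6671, payoff=253.2271, prob=0.081779
DDDDU: M=150.5093, payoff=0.0000, prob=0.001048
UDDDU: M=247.5042, payoff=0.0000, prob=0.004480
DUDDU: M=247.5042, payoff=0.0000, prob=0.004480
UUDDU: M=407.0070, payoff=0.0000, prob=0.019140
DDUDU: M=247.5042, payoff=0.0000, prob=0.004480
UDUDU: M=407.0070, payoff=0.0000, prob=0.019140
DUUDU: M=407.0070, payoff=0.0000, prob=0.019140
UUUDU: M=669.3004, payoff=178.8604, prob=0.081779
DDDUU: M=247.5042, payoff=0.0000, prob=0.004480
UDDUU: M=407.0070, payoff=0.0000, prob=0.019140
DUDUU: M=407.0070, payoff=0.0000, prob=0.019140
UUDUU: M=669.3004, payoff=178.8604, prob=0.081779
DDUUU: M=407.0070, payoff=0.0000, prob=0.019140
UDUUU: M=669.3004, payoff=178.8604, prob=0.081779
DUUUU: M=669.3004, payoff=178.8604, prob=0.081779
UUUUU: M=1100.6273, payoff=610.1873, prob=0.349421
Price = Σ prob·payoff / R^5 = 292.659987 / 4.826172 = 60.6402

price = 60.6402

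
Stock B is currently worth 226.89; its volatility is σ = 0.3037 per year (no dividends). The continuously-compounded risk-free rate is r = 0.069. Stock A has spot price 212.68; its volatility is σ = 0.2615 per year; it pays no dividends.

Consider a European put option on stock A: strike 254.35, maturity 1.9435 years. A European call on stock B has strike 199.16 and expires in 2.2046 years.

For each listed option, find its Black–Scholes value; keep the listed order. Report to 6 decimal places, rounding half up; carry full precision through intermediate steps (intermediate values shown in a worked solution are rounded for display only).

price(stock A put K=254.35) = 36.575655
price(stock B call K=199.16) = 69.987193

[stock A put K=254.35]
σ√T = 0.2615·√1.9435 = 0.364556
d₁ = (ln(S/K) + (r+σ²/2)T) / (σ√T) = (ln(212.68/254.35) + (0.069+0.2615²/2)·1.9435) / 0.364556 = (-0.178923 + 0.200552) / 0.364556 = 0.059331
d₂ = d₁ − σ√T = 0.059331 − 0.364556 = -0.305225
e^{−rT} = 0.874501
N(−d₁) = 0.476344,  N(−d₂) = 0.619903
price = K·e^{−rT}·N(−d₂) − S·N(−d₁) = 137.884568 − 101.308913 = 36.575655
[stock B call K=199.16]
σ√T = 0.3037·√2.2046 = 0.450931
d₁ = (ln(S/K) + (r+σ²/2)T) / (σ√T) = (ln(226.89/199.16) + (0.069+0.3037²/2)·2.2046) / 0.450931 = (0.130357 + 0.253787) / 0.450931 = 0.851890
d₂ = d₁ − σ√T = 0.851890 − 0.450931 = 0.400960
e^{−rT} = 0.858887
N(d₁) = 0.802863,  N(d₂) = 0.655775
price = S·N(d₁) − K·e^{−rT}·N(d₂) = 182.161475 − 112.174282 = 69.987193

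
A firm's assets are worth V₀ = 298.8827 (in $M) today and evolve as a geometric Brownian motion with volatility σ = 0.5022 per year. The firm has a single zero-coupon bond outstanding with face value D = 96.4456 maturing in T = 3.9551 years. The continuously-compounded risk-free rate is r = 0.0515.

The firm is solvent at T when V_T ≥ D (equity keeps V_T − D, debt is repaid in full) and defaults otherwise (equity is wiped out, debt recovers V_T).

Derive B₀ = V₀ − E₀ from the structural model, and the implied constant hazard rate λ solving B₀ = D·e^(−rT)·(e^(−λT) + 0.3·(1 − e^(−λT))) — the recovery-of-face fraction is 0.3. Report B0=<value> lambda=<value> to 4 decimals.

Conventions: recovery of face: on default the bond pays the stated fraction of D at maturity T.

B0=72.7581 lambda=0.0287

Apply the equity-as-call identities (strike 96.4456, horizon 3.9551 years):
d₁ = [ln(V₀/D) + (r + σ²/2)T] / (σ√T)
   = [ln(298.8827/96.4456) + (0.0515 + 0.5·0.5022²)·3.9551] / (0.5022·√3.9551)
   = [1.131072 + 0.702435] / 0.998747 = 1.835808
d₂ = d₁ − σ√T = 1.835808 − 0.998747 = 0.837061
N(d₁) = 0.966807,  N(d₂) = 0.798721,  e^(−rT) = 0.815717
E₀ = V₀·N(d₁) − D·e^(−rT)·N(d₂)
   = 298.8827·0.966807 − 96.4456·0.815717·0.798721 = 226.124647
B₀ = V₀ − E₀ = 298.8827 − 226.124647 = 72.758053
e^(−λT) = (B₀·e^(rT)/D − 0.3)/(1 − 0.3) = (72.7581·1.225915/96.4456 − 0.3)/0.7 = 0.89260651
λ = −ln(0.89260651)/3.9551 = 0.028725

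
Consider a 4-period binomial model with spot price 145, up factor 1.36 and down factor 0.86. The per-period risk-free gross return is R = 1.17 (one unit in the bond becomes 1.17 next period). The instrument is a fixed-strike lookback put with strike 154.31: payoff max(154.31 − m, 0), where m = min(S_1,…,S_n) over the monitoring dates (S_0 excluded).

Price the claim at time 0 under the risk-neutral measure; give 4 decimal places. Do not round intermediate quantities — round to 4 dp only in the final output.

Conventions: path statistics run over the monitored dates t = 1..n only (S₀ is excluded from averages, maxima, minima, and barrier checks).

No-arbitrage gives p* = (R−d)/(u−d) = 0.6200: enumerate every path, weight its payoff by its p*-probability, and discount by R^4.
Enumerate all 2^4 = 16 price paths (U = up ×1.36, D = down ×0.86); each path with k up-moves has probability p*^k·(1−p*)^(4−k).
DDDD: m=79.3162, payoff=74.9938, prob=0.020851
UDDD: m=125.4302, payoff=28.8798, prob=0.034021
DUDD: m=124.7000, payoff=29.6100, prob=0.034021
UUDD: m=197.2000, payoff=0.0000, prob=0.055507
DDUD: m=107.2420, payoff=47.0680, prob=0.034021
UDUD: m=169.5920, payoff=0.0000, prob=0.055507
DUUD: m=124.7000, payoff=29.6100, prob=0.055507
UUUD: m=197.2000, payoff=0.0000, prob=0.090565
DDDU: m=92.2281, payoff=62.0819, prob=0.034021
UDDU: m=145.8491, payoff=8.4609, prob=0.055507
DUDU: m=124.7000, payoff=29.6100, prob=0.055507
UUDU: m=197.2000, payoff=0.0000, prob=0.090565
DDUU: m=107.2420, payoff=47.0680, prob=0.055507
UDUU: m=169.5920, payoff=0.0000, prob=0.090565
DUUU: m=124.7000, payoff=29.6100, prob=0.090565
UUUU: m=197.2000, payoff=0.0000, prob=0.147763
Price = Σ prob·payoff / R^4 = 16.317957 / 1.873887 = 8.7081

price = 8.7081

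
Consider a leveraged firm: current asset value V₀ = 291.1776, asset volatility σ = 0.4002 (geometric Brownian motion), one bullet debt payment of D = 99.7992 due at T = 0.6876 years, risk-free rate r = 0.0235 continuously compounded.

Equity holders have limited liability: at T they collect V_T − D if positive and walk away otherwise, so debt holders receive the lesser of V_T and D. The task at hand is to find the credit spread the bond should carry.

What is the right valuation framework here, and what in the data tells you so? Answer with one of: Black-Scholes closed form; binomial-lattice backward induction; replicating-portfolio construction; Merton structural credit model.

framework: Merton structural credit model

Key observation: the data describe a firm's assets (V₀ = 291.1776, GBM) and a single zero-coupon debt of face 99.7992, so credit quantities follow from equity-as-call in the structural model.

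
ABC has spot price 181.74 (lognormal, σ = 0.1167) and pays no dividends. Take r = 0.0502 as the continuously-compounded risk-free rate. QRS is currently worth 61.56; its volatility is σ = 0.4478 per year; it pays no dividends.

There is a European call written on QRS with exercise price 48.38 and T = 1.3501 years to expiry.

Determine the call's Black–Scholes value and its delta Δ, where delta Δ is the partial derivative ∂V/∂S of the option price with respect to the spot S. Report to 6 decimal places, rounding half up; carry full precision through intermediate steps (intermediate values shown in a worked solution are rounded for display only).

price = 20.946882
Δ = 0.803296

σ√T = 0.4478·√1.3501 = 0.520316
d₁ = (ln(S/K) + (r+σ²/2)T) / (σ√T) = (ln(61.56/48.38) + (0.0502+0.4478²/2)·1.3501) / 0.520316 = (0.240926 + 0.203139) / 0.520316 = 0.853453
d₂ = d₁ − σ√T = 0.853453 − 0.520316 = 0.333137
e^{−rT} = 0.934471
N(d₁) = 0.803296,  N(d₂) = 0.630485
Call price V = S·N(d₁) − K·e^{−rT}·N(d₂) = 49.450897 − 28.504015 = 20.946882
Δ = N(d₁) = 0.803296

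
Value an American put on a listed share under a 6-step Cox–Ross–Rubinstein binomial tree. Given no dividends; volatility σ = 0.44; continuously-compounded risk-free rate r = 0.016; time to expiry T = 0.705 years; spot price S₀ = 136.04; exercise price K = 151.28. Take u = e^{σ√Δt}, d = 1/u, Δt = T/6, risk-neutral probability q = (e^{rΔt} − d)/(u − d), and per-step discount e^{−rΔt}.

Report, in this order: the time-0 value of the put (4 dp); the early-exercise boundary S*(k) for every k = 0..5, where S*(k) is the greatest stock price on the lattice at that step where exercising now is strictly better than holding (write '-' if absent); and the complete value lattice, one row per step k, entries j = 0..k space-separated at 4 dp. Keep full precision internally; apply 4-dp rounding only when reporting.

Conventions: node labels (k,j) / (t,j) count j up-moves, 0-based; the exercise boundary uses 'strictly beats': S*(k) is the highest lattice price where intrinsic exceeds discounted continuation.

price = 29.3138
boundary = - - - 86.5287 100.6149 116.9942
tree:
29.3138
39.6361 17.7249
51.7195 26.0913 8.3076
64.7513 37.1477 13.6570 2.2743
76.8655 50.6651 21.9666 4.2877 0.0000
87.2836 64.7513 34.2858 8.0836 0.0000 0.0000
96.2432 76.8655 50.6651 15.2400 0.0000 0.0000 0.0000

Δt=0.11750  u=1.16279  d=0.86000  q=0.46858  discount=0.99812
step 6 (expiry): payoffs max(K−S,0) = 96.2432 76.8655 50.6651 15.2400 0.0000 0.0000 0.0000
step 5: (k=5,j=0): S=63.9964, K−S=87.2836, hold=86.9995 ⇒ V=87.2836 exercise | (k=5,j=1): S=86.5287, K−S=64.7513, hold=64.4672 ⇒ V=64.7513 exercise | (k=5,j=2): S=116.9942, K−S=34.2858, hold=34.0016 ⇒ V=34.2858 exercise | (k=5,j=3): S=158.1863, K−S=0.0000, hold=8.0836 ⇒ V=8.0836 continue | (k=5,j=4): S=213.8815, K−S=0.0000, hold=0.0000 ⇒ V=0.0000 continue | (k=5,j=5): S=289.1863, K−S=0.0000, hold=0.0000 ⇒ V=0.0000 continue  boundary S*=116.9942
step 4: (k=4,j=0): S=74.4145, K−S=76.8655, hold=76.5813 ⇒ V=76.8655 exercise | (k=4,j=1): S=100.6149, K−S=50.6651, hold=50.3810 ⇒ V=50.6651 exercise | (k=4,j=2): S=136.0400, K−S=15.2400, hold=21.9666 ⇒ V=21.9666 continue | (k=4,j=3): S=183.9378, K−S=0.0000, hold=4.2877 ⇒ V=4.2877 continue | (k=4,j=4): S=248.6998, K−S=0.0000, hold=0.0000 ⇒ V=0.0000 continue  boundary S*=100.6149
step 3: (k=3,j=0): S=86.5287, K−S=64.7513, hold=64.4672 ⇒ V=64.7513 exercise | (k=3,j=1): S=116.9942, K−S=34.2858, hold=37.1477 ⇒ V=37.1477 continue | (k=3,j=2): S=158.1863, K−S=0.0000, hold=13.6570 ⇒ V=13.6570 continue | (k=3,j=3): S=213.8815, K−S=0.0000, hold=2.2743 ⇒ V=2.2743 continue  boundary S*=86.5287
step 2: (k=2,j=0): S=100.6149, K−S=50.6651, hold=51.7195 ⇒ V=51.7195 continue | (k=2,j=1): S=136.0400, K−S=15.2400, hold=26.0913 ⇒ V=26.0913 continue | (k=2,j=2): S=183.9378, K−S=0.0000, hold=8.3076 ⇒ V=8.3076 continue  boundary S*=-
step 1: (k=1,j=0): S=116.9942, K−S=34.2858, hold=39.6361 ⇒ V=39.6361 continue | (k=1,j=1): S=158.1863, K−S=0.0000, hold=17.7249 ⇒ V=17.7249 continue  boundary S*=-
step 0: (k=0,j=0): S=136.0400, K−S=15.2400, hold=29.3138 ⇒ V=29.3138 continue  boundary S*=-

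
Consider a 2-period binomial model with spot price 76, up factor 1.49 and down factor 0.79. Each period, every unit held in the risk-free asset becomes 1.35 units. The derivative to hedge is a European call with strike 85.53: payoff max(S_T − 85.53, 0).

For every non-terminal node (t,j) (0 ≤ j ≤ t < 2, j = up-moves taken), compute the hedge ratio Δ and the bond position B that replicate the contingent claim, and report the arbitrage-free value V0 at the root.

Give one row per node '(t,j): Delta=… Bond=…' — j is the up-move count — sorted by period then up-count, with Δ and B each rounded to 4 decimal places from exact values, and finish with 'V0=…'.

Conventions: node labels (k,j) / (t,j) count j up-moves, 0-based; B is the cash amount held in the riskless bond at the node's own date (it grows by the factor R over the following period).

(0,0): Delta=0.8939 Bond=-38.0307
(1,0): Delta=0.0935 Bond=-3.2851
(1,1): Delta=1.0000 Bond=-63.3556
V0=29.9061

Since d<R<u, set p* = (R−d)/(u−d) = 0.8000; price each node as the discounted p*-expectation of its children.
Payoffs at expiry: V(2,0)=0.0000, V(2,1)=3.9296, V(2,2)=83.1976
Node (1,0) S=60.0400: V=(p*·3.9296+(1−p*)·0.0000)/1.35=2.3287; Δ=(3.9296−0.0000)/(89.4596−47.4316)=0.0935; B=V−Δ·S=-3.2851
Node (1,1) S=113.2400: V=(p*·83.1976+(1−p*)·3.9296)/1.35=49.8844; Δ=(83.1976−3.9296)/(168.7276−89.4596)=1.0000; B=V−Δ·S=-63.3556
Node (0,0) S=76.0000: V=(p*·49.8844+(1−p*)·2.3287)/1.35=29.9061; Δ=(49.8844−2.3287)/(113.2400−60.0400)=0.8939; B=V−Δ·S=-38.0307
Sanity check at the root: Δ(0,0)·S0 + B(0,0) reproduces V0 = 29.9061.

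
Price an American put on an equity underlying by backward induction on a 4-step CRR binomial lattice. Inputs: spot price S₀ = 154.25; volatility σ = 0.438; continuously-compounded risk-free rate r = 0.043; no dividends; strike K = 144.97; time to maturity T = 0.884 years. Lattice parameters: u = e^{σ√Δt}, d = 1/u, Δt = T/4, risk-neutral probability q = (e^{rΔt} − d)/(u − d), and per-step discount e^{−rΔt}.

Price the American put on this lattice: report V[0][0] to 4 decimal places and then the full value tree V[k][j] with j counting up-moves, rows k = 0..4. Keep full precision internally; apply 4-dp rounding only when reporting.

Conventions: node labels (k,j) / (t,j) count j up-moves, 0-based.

price = 17.4492
tree:
17.4492
27.8716 6.1307
42.8018 11.7160 0.0000
61.8026 22.3896 0.0000 0.0000
77.2793 42.7874 0.0000 0.0000 0.0000

Δt=0.22100, u=1.22864, d=0.81391, q=0.47173, disc=e^(-rΔt)=0.99054
k=4 terminal: V=max(K-S,0) → 77.2793 42.7874 0.0000 0.0000 0.0000
k=3: j=0 S=83.1674 intr=61.8026 cont=60.4315 V=61.8026[EX]; j=1 S=125.5455 intr=19.4245 cont=22.3896 V=22.3896[hold]; j=2 S=189.5175 intr=0.0000 cont=0.0000 V=0.0000[hold]; j=3 S=286.0866 intr=0.0000 cont=0.0000 V=0.0000[hold]
k=2: j=0 S=102.1826 intr=42.7874 cont=42.8018 V=42.8018[hold]; j=1 S=154.2500 intr=0.0000 cont=11.7160 V=11.7160[hold]; j=2 S=232.8485 intr=0.0000 cont=0.0000 V=0.0000[hold]
k=1: j=0 S=125.5455 intr=19.4245 cont=27.8716 V=27.8716[hold]; j=1 S=189.5175 intr=0.0000 cont=6.1307 V=6.1307[hold]
k=0: j=0 S=154.2500 intr=0.0000 cont=17.4492 V=17.4492[hold]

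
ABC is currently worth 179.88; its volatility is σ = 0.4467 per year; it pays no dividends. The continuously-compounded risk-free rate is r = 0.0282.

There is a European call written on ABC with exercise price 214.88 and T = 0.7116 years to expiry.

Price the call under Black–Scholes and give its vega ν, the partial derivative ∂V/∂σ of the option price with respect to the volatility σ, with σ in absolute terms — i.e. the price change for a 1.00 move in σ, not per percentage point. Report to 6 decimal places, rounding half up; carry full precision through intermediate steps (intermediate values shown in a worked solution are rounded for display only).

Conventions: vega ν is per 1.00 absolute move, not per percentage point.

σ√T = 0.4467·√0.7116 = 0.376820
d₁ = (ln(S/K) + (r+σ²/2)T) / (σ√T) = (ln(179.88/214.88) + (0.0282+0.4467²/2)·0.7116) / 0.376820 = (-0.177790 + 0.091064) / 0.376820 = -0.230152
d₂ = d₁ − σ√T = -0.230152 − 0.376820 = -0.606972
e^{−rT} = 0.980133
N(d₁) = 0.408987,  N(d₂) = 0.271935
Call price V = S·N(d₁) − K·e^{−rT}·N(d₂) = 73.568527 − 57.272414 = 16.296113
φ(d₁) = (1/√(2π))·e^{−d₁²/2} = 0.388515
ν = S·φ(d₁)·√T = 58.953365

price = 16.296113
ν = 58.953365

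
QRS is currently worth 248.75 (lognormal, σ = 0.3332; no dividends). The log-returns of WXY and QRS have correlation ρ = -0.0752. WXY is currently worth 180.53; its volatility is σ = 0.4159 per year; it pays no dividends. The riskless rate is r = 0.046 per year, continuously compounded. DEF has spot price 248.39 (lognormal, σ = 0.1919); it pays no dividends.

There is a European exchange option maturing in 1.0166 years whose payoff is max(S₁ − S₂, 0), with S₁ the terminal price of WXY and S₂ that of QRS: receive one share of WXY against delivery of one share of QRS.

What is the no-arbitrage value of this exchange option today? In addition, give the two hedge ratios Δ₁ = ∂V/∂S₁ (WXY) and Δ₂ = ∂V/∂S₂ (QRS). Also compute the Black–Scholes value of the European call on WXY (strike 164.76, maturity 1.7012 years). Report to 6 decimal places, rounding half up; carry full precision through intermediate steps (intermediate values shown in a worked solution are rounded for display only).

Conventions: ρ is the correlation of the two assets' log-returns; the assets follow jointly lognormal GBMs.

σ_eff = √(σ₁² + σ₂² − 2ρσ₁σ₂) = √(0.4159² + 0.3332² − 2·-0.0752·0.4159·0.3332) = 0.552121
d₁ = (ln(S₁/S₂) + (q₂ − q₁ + σ_eff²/2)T) / (σ_eff√T) = (ln(180.53/248.75) + (0.0 − 0.0 + 0.152419)·1.0166) / 0.556684 = -0.297480
d₂ = d₁ − σ_eff√T = -0.297480 − 0.556684 = -0.854165
N(d₁) = 0.383050,  N(d₂) = 0.196507
V = S₁·e^{−q₁T}·N(d₁) − S₂·e^{−q₂T}·N(d₂) = 69.151996 − 48.881081 = 20.270915
Δ₁ = e^{−q₁T}·N(d₁) = 0.383050;  Δ₂ = −e^{−q₂T}·N(d₂) = -0.196507
[vanilla: WXY call K=164.76]
σ√T = 0.4159·√1.7012 = 0.542459
d₁ = (ln(S/K) + (r+σ²/2)T) / (σ√T) = (ln(180.53/164.76) + (0.046+0.4159²/2)·1.7012) / 0.542459 = (0.091407 + 0.225386) / 0.542459 = 0.583995
d₂ = d₁ − σ√T = 0.583995 − 0.542459 = 0.041536
e^{−rT} = 0.924728
N(d₁) = 0.720388,  N(d₂) = 0.516566
price = S·N(d₁) − K·e^{−rT}·N(d₂) = 130.051659 − 78.703055 = 51.348604

exchange price = 20.270915
Δ1 = 0.383050
Δ2 = -0.196507
price(WXY call K=164.76) = 51.348604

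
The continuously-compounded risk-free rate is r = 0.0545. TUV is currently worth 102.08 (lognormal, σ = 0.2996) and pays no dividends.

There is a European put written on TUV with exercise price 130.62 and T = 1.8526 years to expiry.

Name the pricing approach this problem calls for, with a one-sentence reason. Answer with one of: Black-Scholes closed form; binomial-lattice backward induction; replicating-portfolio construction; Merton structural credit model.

Key observation: a European-exercise option on TUV struck at 130.62 — a GBM underlying with constant parameters — admits an analytic price: the data contain no early exercise, no discrete tree, no debt structure.

framework: Black-Scholes closed form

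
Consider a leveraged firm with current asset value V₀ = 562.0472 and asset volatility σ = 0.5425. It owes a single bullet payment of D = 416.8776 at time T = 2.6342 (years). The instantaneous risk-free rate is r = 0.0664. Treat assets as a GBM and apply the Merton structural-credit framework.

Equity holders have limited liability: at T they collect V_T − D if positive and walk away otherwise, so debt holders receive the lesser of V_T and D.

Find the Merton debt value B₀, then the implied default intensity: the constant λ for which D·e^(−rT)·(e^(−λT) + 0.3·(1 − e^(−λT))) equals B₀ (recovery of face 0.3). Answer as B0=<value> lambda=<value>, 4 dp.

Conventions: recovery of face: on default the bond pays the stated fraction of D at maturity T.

Apply the equity-as-call identities (strike 416.8776, horizon 2.6342 years):
d₁ = [ln(V₀/D) + (r + σ²/2)T] / (σ√T)
   = [ln(562.0472/416.8776) + (0.0664 + 0.5·0.5425²)·2.6342] / (0.5425·√2.6342)
   = [0.298793 + 0.562542] / 0.880489 = 0.978246
d₂ = d₁ − σ√T = 0.978246 − 0.880489 = 0.097756
N(d₁) = 0.836024,  N(d₂) = 0.538937,  e^(−rT) = 0.839532
E₀ = V₀·N(d₁) − D·e^(−rT)·N(d₂)
   = 562.0472·0.836024 − 416.8776·0.839532·0.538937 = 281.266422
B₀ = V₀ − E₀ = 562.0472 − 281.266422 = 280.780778
e^(−λT) = (B₀·e^(rT)/D − 0.3)/(1 − 0.3) = (280.7808·1.191140/416.8776 − 0.3)/0.7 = 0.71753154
λ = −ln(0.71753154)/2.6342 = 0.126011

B0=280.7808 lambda=0.1260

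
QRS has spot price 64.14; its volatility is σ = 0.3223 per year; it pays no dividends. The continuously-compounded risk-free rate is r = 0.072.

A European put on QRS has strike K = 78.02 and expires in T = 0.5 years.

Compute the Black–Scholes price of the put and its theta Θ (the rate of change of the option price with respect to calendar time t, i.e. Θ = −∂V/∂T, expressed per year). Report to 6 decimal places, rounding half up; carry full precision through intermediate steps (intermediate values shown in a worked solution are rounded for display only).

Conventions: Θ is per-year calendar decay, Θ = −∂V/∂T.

σ√T = 0.3223·√0.5 = 0.227901
d₁ = (ln(S/K) + (r+σ²/2)T) / (σ√T) = (ln(64.14/78.02) + (0.072+0.3223²/2)·0.5) / 0.227901 = (-0.195897 + 0.061969) / 0.227901 = -0.587659
d₂ = d₁ − σ√T = -0.587659 − 0.227901 = -0.815559
e^{−rT} = 0.964640
N(−d₁) = 0.721619,  N(−d₂) = 0.792624
Put price V = K·e^{−rT}·N(−d₂) − S·N(−d₁) = 59.653848 − 46.284659 = 13.369189
φ(d₁) = (1/√(2π))·e^{−d₁²/2} = 0.335676
Θ = −S·φ(d₁)·σ/(2√T) + r·K·e^{−rT}·N(−d₂) = −4.906752 + 4.295077 = -0.611675

price = 13.369189
Θ = -0.611675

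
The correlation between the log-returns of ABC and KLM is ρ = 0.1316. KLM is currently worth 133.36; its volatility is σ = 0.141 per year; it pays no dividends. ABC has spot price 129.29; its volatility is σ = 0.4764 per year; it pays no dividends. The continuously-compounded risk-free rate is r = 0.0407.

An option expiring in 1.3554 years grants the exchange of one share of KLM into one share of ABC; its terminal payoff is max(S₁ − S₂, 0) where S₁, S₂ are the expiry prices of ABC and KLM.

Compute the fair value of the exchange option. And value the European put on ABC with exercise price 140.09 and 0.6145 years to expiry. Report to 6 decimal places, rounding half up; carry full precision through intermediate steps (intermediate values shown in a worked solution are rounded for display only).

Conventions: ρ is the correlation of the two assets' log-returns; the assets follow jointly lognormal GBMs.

σ_eff = √(σ₁² + σ₂² − 2ρσ₁σ₂) = √(0.4764² + 0.141² − 2·0.1316·0.4764·0.141) = 0.478705
d₁ = (ln(S₁/S₂) + (q₂ − q₁ + σ_eff²/2)T) / (σ_eff√T) = (ln(129.29/133.36) + (0.0 − 0.0 + 0.114579)·1.3554) / 0.557316 = 0.223044
d₂ = d₁ − σ_eff√T = 0.223044 − 0.557316 = -0.334271
N(d₁) = 0.588250,  N(d₂) = 0.369087
V = S₁·e^{−q₁T}·N(d₁) − S₂·e^{−q₂T}·N(d₂) = 76.054783 − 49.221491 = 26.833292
[vanilla: ABC put K=140.09]
σ√T = 0.4764·√0.6145 = 0.373450
d₁ = (ln(S/K) + (r+σ²/2)T) / (σ√T) = (ln(129.29/140.09) + (0.0407+0.4764²/2)·0.6145) / 0.373450 = (-0.080227 + 0.094743) / 0.373450 = 0.038869
d₂ = d₁ − σ√T = 0.038869 − 0.373450 = -0.334581
e^{−rT} = 0.975300
N(−d₁) = 0.484498,  N(−d₂) = 0.631030
price = K·e^{−rT}·N(−d₂) − S·N(−d₁) = 86.217431 − 62.640683 = 23.576748

exchange price = 26.833292
price(ABC put K=140.09) = 23.576748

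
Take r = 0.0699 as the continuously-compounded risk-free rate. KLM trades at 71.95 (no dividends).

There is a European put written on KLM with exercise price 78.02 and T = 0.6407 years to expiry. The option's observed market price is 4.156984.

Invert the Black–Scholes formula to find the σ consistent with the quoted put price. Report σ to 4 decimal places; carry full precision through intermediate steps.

At σ = 0.1120 the Black–Scholes value reproduces the quote:
σ√T = 0.112·√0.6407 = 0.089649
d₁ = (ln(S/K) + (r+σ²/2)T) / (σ√T) = (ln(71.95/78.02) + (0.0699+0.112²/2)·0.6407) / 0.089649 = (-0.080994 + 0.048803) / 0.089649 = -0.359071
d₂ = d₁ − σ√T = -0.359071 − 0.089649 = -0.448720
e^{−rT} = 0.956203
N(−d₁) = 0.640229,  N(−d₂) = 0.673183
V = K·e^{−rT}·N(−d₂) − S·N(−d₁) = 50.221467 − 46.064483 = 4.156984 (the quoted price), and the Black–Scholes price is strictly increasing in σ, so σ is unique

sigma = 0.1120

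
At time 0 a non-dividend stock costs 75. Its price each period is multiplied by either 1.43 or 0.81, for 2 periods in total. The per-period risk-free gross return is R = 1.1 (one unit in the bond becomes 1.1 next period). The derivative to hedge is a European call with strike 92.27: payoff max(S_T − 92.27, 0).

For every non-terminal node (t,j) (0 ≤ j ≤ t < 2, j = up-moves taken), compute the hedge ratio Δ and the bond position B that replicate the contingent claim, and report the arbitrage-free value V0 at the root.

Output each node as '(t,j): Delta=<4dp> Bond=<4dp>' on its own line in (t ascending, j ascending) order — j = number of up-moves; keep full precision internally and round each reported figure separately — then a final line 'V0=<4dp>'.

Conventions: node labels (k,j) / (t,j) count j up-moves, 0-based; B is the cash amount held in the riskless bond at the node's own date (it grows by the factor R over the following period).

(0,0): Delta=0.5587 Bond=-30.8559
(1,0): Delta=0.0000 Bond=0.0000
(1,1): Delta=0.9188 Bond=-72.5645
V0=11.0472

Under the risk-neutral measure, an up-move has probability p* = (R−d)/(u−d) = 0.4677 and values discount at R = 1.1.
At maturity the claim pays: V(2,0)=0.0000, V(2,1)=0.0000, V(2,2)=61.0975
(1,0): S=60.7500. Δ = (V_up−V_dn)/(S_up−S_dn) = (0.0000−0.0000)/(86.8725−49.2075) = 0.0000. V = [p*·0.0000 + (1−p*)·0.0000]/1.1 = 0.0000. B = V − Δ·S = 0.0000.
(1,1): S=107.2500. Δ = (V_up−V_dn)/(S_up−S_dn) = (61.0975−0.0000)/(153.3675−86.8725) = 0.9188. V = [p*·61.0975 + (1−p*)·0.0000]/1.1 = 25.9799. B = V − Δ·S = -72.5645.
(0,0): S=75.0000. Δ = (V_up−V_dn)/(S_up−S_dn) = (25.9799−0.0000)/(107.2500−60.7500) = 0.5587. V = [p*·25.9799 + (1−p*)·0.0000]/1.1 = 11.0472. B = V − Δ·S = -30.8559.
As a check, the time-0 holding Δ(0,0)·S0 + B(0,0) comes to 11.0472 — exactly V0.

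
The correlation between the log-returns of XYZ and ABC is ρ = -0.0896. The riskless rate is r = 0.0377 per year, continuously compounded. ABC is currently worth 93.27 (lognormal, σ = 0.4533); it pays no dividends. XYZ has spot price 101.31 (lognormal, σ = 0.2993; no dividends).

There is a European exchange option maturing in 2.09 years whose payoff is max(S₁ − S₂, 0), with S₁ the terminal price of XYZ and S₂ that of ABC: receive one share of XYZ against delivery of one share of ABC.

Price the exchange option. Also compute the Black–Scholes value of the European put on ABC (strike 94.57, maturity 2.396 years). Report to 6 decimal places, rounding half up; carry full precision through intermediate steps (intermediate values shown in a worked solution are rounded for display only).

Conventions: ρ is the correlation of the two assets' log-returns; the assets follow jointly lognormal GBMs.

σ_eff = √(σ₁² + σ₂² − 2ρσ₁σ₂) = √(0.2993² + 0.4533² − 2·-0.0896·0.2993·0.4533) = 0.565132
d₁ = (ln(S₁/S₂) + (q₂ − q₁ + σ_eff²/2)T) / (σ_eff√T) = (ln(101.31/93.27) + (0.0 − 0.0 + 0.159687)·2.09) / 0.817002 = 0.509708
d₂ = d₁ − σ_eff√T = 0.509708 − 0.817002 = -0.307293
N(d₁) = 0.694872,  N(d₂) = 0.379310
V = S₁·e^{−q₁T}·N(d₁) − S₂·e^{−q₂T}·N(d₂) = 70.397486 − 35.378248 = 35.019238
[vanilla: ABC put K=94.57]
σ√T = 0.4533·√2.396 = 0.701664
d₁ = (ln(S/K) + (r+σ²/2)T) / (σ√T) = (ln(93.27/94.57) + (0.0377+0.4533²/2)·2.396) / 0.701664 = (-0.013842 + 0.336495) / 0.701664 = 0.459841
d₂ = d₁ − σ√T = 0.459841 − 0.701664 = -0.241823
e^{−rT} = 0.913630
N(−d₁) = 0.322815,  N(−d₂) = 0.595541
price = K·e^{−rT}·N(−d₂) − S·N(−d₁) = 51.455988 − 30.108986 = 21.347002

exchange price = 35.019238
price(ABC put K=94.57) = 21.347002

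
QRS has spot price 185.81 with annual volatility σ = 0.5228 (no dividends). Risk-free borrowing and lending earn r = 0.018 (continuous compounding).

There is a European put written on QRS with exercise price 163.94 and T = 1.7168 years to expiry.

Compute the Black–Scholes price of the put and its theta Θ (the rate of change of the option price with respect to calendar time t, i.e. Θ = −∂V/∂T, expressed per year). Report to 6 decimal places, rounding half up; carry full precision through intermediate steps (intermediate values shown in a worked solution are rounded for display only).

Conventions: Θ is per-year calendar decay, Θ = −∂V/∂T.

price = 33.919540
Θ = -11.007014

σ√T = 0.5228·√1.7168 = 0.685008
d₁ = (ln(S/K) + (r+σ²/2)T) / (σ√T) = (ln(185.81/163.94) + (0.018+0.5228²/2)·1.7168) / 0.685008 = (0.125224 + 0.265520) / 0.685008 = 0.570423
d₂ = d₁ − σ√T = 0.570423 − 0.685008 = -0.114584
e^{−rT} = 0.969570
N(−d₁) = 0.284195,  N(−d₂) = 0.545613
Put price V = K·e^{−rT}·N(−d₂) − S·N(−d₁) = 86.725875 − 52.806335 = 33.919540
φ(d₁) = (1/√(2π))·e^{−d₁²/2} = 0.339042
Θ = −S·φ(d₁)·σ/(2√T) + r·K·e^{−rT}·N(−d₂) = −12.568080 + 1.561066 = -11.007014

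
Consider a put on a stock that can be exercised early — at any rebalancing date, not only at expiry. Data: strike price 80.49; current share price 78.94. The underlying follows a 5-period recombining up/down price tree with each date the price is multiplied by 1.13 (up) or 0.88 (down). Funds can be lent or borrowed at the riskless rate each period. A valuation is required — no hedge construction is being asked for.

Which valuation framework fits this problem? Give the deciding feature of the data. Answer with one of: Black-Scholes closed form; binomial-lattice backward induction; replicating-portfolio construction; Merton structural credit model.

framework: binomial-lattice backward induction

Key observation: with exercise allowed before expiry on a discrete up/down model (5 steps from spot 78.94), the strike-80.49 put's value must be rolled back through the tree testing early exercise at each node.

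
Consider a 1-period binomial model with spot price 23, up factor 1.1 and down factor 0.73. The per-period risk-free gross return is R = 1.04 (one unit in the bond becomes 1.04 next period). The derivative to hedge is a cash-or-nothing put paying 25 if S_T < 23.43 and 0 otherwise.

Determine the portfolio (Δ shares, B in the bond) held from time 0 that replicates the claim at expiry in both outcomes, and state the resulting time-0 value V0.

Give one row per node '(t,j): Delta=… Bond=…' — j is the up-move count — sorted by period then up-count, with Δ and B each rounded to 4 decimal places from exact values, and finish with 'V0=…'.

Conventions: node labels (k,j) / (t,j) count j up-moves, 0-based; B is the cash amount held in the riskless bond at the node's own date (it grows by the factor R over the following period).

Arbitrage-free pricing uses the up-move probability p* = (R−d)/(u−d) = 0.8378, discounting each step at R = 1.04.
Payoffs at expiry: V(1,0)=25.0000, V(1,1)=0.0000
Node (0,0) S=23.0000: V=(p*·0.0000+(1−p*)·25.0000)/1.04=3.8981; Δ=(0.0000−25.0000)/(25.3000−16.7900)=-2.9377; B=V−Δ·S=71.4657
Check: Δ(0,0)·S0 + B(0,0) = 3.8981 = V0.

(0,0): Delta=-2.9377 Bond=71.4657
V0=3.8981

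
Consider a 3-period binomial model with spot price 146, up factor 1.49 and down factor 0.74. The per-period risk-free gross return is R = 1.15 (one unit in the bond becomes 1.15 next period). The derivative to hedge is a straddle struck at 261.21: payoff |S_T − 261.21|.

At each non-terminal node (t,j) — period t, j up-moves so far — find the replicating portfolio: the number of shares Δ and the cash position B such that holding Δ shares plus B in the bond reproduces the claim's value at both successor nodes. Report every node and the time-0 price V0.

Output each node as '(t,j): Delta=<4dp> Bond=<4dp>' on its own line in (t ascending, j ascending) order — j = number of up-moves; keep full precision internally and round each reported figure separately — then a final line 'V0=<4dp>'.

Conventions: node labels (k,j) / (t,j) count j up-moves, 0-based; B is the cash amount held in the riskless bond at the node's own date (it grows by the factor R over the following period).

(0,0): Delta=-0.0848 Bond=85.7660
(1,0): Delta=-1.0000 Bond=197.5123
(1,1): Delta=0.2922 Bond=16.6317
(2,0): Delta=-1.0000 Bond=227.1391
(2,1): Delta=-1.0000 Bond=227.1391
(2,2): Delta=0.8243 Bond=-153.3720
V0=73.3895

Under the risk-neutral measure, an up-move has probability p* = (R−d)/(u−d) = 0.5467 and values discount at R = 1.15.
Terminal payoffs: V(3,0)=202.0473, V(3,1)=142.0851, V(3,2)=21.3504, V(3,3)=221.7506
  t=2,j=0: stock 79.9496 → up 119.1249 (V=142.0851), down 59.1627 (V=202.0473). Price 147.1895; hedge Δ=-1.0000, bond B=227.1391.
  t=2,j=1: stock 160.9796 → up 239.8596 (V=21.3504), down 119.1249 (V=142.0851). Price 66.1595; hedge Δ=-1.0000, bond B=227.1391.
  t=2,j=2: stock 324.1346 → up 482.9606 (V=221.7506), down 239.8596 (V=21.3504). Price 113.8282; hedge Δ=0.8243, bond B=-153.3720.
  t=1,j=0: stock 108.0400 → up 160.9796 (V=66.1595), down 79.9496 (V=147.1895). Price 89.4723; hedge Δ=-1.0000, bond B=197.5123.
  t=1,j=1: stock 217.5400 → up 324.1346 (V=113.8282), down 160.9796 (V=66.1595). Price 80.1899; hedge Δ=0.2922, bond B=16.6317.
  t=0,j=0: stock 146.0000 → up 217.5400 (V=80.1899), down 108.0400 (V=89.4723). Price 73.3895; hedge Δ=-0.0848, bond B=85.7660.
Check: Δ(0,0)·S0 + B(0,0) = 73.3895 = V0.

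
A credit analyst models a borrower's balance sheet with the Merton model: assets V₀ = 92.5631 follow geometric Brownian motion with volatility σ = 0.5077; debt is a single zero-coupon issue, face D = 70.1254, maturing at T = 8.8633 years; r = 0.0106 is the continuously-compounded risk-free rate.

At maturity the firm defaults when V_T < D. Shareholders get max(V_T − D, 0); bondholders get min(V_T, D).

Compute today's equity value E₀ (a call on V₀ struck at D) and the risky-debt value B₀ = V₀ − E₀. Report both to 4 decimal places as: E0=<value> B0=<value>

With assets at 92.5631 and a single debt payment of 70.1254 at 8.8633 years:
d₁ = [ln(V₀/D) + (r + σ²/2)T] / (σ√T)
   = [ln(92.5631/70.1254) + (0.0106 + 0.5·0.5077²)·8.8633] / (0.5077·√8.8633)
   = [0.277606 + 1.236250] / 1.511489 = 1.001566
d₂ = d₁ − σ√T = 1.001566 − 1.511489 = -0.509923
N(d₁) = 0.841723,  N(d₂) = 0.305053,  e^(−rT) = 0.910327
E₀ = V₀·N(d₁) − D·e^(−rT)·N(d₂)
   = 92.5631·0.841723 − 70.1254·0.910327·0.305053 = 58.438846
B₀ = V₀ − E₀ = 92.5631 − 58.438846 = 34.124254

E0=58.4388 B0=34.1243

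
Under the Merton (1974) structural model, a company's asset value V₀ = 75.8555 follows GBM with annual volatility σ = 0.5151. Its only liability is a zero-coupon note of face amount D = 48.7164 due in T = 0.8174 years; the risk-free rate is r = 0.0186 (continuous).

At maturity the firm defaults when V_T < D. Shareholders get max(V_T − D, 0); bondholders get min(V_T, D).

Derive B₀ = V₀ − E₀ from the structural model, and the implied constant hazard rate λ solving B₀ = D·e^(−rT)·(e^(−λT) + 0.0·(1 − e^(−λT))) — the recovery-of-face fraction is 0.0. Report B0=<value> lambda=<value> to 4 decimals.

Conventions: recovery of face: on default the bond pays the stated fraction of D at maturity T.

With assets at 75.8555 and a single debt payment of 48.7164 at 0.8174 years:
d₁ = [ln(V₀/D) + (r + σ²/2)T] / (σ√T)
   = [ln(75.8555/48.7164) + (0.0186 + 0.5·0.5151²)·0.8174] / (0.5151·√0.8174)
   = [0.442814 + 0.123643] / 0.465703 = 1.216350
d₂ = d₁ − σ√T = 1.216350 − 0.465703 = 0.750647
N(d₁) = 0.888074,  N(d₂) = 0.773568,  e^(−rT) = 0.984911
E₀ = V₀·N(d₁) − D·e^(−rT)·N(d₂)
   = 75.8555·0.888074 − 48.7164·0.984911·0.773568 = 30.248510
B₀ = V₀ − E₀ = 75.8555 − 30.248510 = 45.606990
e^(−λT) = (B₀·e^(rT)/D − 0)/(1 − 0) = (45.6070·1.015320/48.7164 − 0)/1 = 0.95051544
λ = −ln(0.95051544)/0.8174 = 0.062088

B0=45.6070 lambda=0.0621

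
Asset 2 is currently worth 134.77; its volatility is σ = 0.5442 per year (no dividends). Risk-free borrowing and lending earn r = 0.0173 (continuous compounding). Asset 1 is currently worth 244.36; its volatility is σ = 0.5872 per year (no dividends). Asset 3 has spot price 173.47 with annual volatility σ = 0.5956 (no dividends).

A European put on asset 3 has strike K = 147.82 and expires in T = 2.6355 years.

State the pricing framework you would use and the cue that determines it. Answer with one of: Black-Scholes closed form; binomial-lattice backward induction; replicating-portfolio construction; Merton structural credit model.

framework: Black-Scholes closed form

Key observation: the strike-147.82 put on asset 3 is European-exercise on a continuously-modelled lognormal underlying, so its value is a single closed-form evaluation.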